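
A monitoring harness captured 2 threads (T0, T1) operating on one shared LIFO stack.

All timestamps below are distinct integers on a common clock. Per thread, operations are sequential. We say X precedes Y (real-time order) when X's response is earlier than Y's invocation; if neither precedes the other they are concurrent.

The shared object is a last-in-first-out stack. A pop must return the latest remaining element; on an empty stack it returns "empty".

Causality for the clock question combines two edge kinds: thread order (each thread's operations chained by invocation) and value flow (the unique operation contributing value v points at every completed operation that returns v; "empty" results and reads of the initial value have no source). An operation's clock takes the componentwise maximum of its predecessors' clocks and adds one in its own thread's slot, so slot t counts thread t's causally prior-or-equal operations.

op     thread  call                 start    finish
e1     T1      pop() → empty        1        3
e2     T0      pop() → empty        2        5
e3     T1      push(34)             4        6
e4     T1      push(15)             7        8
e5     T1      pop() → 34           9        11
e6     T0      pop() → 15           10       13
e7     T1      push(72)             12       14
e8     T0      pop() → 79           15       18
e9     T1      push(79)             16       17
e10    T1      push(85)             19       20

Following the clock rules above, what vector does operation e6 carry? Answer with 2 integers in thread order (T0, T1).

e1, invoked 1, has no incoming edges; only T1's bump applies → (0, 1)
e2, invoked 2, has no incoming edges; only T0's bump applies → (1, 0)
VC(e3, invoked at 4): max of VC(e1)=(0, 1), then +1 on thread T1 → (0, 2)
VC(e4, invoked at 7): max of VC(e3)=(0, 2), then +1 on thread T1 → (0, 3)
VC(e5, invoked at 9): max of VC(e3)=(0, 2), VC(e4)=(0, 3), then +1 on thread T1 → (0, 4)
VC(e7, invoked at 12): max of VC(e5)=(0, 4), then +1 on thread T1 → (0, 5)
VC(e6, invoked at 10): max of VC(e2)=(1, 0), VC(e4)=(0, 3), then +1 on thread T0 → (2, 3)
VC(e9, invoked at 16): max of VC(e7)=(0, 5), then +1 on thread T1 → (0, 6)
VC(e10, invoked at 19): max of VC(e9)=(0, 6), then +1 on thread T1 → (0, 7)
VC(e8, invoked at 15): max of VC(e6)=(2, 3), VC(e9)=(0, 6), then +1 on thread T0 → (3, 6)
target: VC(e6) = (2, 3)

(2, 3)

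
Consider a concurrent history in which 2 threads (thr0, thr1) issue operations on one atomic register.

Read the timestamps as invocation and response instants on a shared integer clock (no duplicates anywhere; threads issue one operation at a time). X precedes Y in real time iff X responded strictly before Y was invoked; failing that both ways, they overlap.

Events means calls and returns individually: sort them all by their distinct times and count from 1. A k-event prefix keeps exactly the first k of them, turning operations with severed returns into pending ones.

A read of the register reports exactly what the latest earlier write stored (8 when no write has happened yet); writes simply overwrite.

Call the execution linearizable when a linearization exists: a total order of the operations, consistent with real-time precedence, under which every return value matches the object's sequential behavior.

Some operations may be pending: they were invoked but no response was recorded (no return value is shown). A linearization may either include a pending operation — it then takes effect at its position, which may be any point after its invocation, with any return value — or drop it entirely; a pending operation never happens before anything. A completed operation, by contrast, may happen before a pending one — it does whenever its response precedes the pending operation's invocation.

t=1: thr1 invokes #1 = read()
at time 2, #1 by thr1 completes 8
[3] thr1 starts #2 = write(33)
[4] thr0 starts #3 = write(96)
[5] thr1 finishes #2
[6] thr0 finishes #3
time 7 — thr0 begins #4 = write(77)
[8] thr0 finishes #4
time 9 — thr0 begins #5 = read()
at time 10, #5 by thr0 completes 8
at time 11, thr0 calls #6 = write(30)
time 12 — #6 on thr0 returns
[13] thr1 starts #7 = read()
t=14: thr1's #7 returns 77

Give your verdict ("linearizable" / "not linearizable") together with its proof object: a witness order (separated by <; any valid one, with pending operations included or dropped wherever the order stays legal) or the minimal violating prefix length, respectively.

not linearizable — minimal violating prefix: 10 events

the violation lands at event 10, #5's response at time 10: events 1..9 linearize, events 1..10 do not
all 2 real-time-respecting orders fail — 5 completed atomic register operations, no legal replay
e.g. #1, #2, #3, #4, #5: illegal at step 5, since #5 read() → 8 cannot apply there
e.g. #1, #3, #2, #4, #5: illegal at step 5, since #5 read() → 8 cannot apply there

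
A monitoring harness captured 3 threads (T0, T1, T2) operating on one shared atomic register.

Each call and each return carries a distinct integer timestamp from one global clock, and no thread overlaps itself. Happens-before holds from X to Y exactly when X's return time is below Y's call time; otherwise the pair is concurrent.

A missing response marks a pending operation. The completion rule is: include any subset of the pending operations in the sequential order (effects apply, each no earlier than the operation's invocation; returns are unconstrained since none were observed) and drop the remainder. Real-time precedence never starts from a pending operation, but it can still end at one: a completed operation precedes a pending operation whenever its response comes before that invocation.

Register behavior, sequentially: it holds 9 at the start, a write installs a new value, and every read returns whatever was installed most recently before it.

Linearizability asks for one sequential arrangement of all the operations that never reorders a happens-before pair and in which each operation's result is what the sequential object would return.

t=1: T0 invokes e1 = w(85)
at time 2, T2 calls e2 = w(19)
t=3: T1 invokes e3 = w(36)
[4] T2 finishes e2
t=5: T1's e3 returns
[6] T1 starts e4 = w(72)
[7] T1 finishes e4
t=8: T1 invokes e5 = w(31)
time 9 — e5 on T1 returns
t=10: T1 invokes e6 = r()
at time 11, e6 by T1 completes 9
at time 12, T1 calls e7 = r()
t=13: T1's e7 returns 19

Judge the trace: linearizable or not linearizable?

already the first 11 events (up to e6's response at time 11) admit no linearization; the first 10 still do
5 completed operations, 2 real-time-consistent orders — every atomic register replay fails
completion choices over the 1 pending operation (e1) were checked; none helps
sample order e2, e3, e4, e5, e6 (pending dropped) stalls at step 5 — e6 r() → 9 has no legal effect
sample order e3, e2, e4, e5, e6 (pending dropped) stalls at step 5 — e6 r() → 9 has no legal effect

not linearizable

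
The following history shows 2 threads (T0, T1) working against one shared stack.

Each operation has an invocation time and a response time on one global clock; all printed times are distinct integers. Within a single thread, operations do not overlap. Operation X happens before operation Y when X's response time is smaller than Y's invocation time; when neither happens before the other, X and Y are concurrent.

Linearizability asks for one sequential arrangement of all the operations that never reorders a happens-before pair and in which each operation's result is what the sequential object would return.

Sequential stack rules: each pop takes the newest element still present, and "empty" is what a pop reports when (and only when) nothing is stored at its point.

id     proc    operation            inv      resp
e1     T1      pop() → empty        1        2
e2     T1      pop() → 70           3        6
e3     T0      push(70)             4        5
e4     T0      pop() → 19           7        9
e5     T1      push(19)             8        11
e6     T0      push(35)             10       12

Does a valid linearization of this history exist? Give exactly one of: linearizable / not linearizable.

linearizable

one valid linearization: e1, e3, e2, e5, e4, e6
after step 1 (e1 pop() → empty): stack <>
after step 2 (e3 push(70)): stack <70>
after step 3 (e2 pop() → 70): stack <>
after step 4 (e5 push(19)): stack <19>
after step 5 (e4 pop() → 19): stack <>
after step 6 (e6 push(35)): stack <35>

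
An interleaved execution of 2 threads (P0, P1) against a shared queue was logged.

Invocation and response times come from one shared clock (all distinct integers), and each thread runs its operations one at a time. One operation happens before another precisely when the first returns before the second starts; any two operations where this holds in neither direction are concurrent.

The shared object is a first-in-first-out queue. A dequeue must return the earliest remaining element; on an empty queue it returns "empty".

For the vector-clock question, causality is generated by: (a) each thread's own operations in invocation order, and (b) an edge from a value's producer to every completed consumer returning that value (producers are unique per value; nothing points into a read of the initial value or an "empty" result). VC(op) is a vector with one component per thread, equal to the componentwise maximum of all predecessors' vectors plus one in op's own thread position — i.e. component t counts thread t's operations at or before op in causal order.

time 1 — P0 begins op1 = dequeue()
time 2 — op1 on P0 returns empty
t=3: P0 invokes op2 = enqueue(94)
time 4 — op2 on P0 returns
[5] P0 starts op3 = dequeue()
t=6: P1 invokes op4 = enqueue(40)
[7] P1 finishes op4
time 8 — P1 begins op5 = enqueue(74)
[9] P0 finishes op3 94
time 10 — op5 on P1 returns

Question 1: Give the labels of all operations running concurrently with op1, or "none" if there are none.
none

concurrent with op1 ([1,2]): every op whose interval crosses 1..2
op2 [3,4]: after
op3 [5,9]: after
op4 [6,7]: after
op5 [8,10]: after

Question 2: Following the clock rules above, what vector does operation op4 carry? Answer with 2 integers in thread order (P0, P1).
(0, 1)

root op op4, invoked 6: fresh clock plus P1's own tick → (0, 1)
root op op1, invoked 1: fresh clock plus P0's own tick → (1, 0)
merge at op5 (invoked 8): VC(op4)=(0, 1), own-thread bump on P1 → (0, 2)
merge at op2 (invoked 3): VC(op1)=(1, 0), own-thread bump on P0 → (2, 0)
merge at op3 (invoked 5): VC(op2)=(2, 0), own-thread bump on P0 → (3, 0)
target: VC(op4) = (0, 1)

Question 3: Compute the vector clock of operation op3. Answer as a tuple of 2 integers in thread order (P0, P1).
(3, 0)

op4, invoked 6, has no incoming edges; only P1's bump applies → (0, 1)
op1, invoked 1, has no incoming edges; only P0's bump applies → (1, 0)
op5 (invocation 8): componentwise max over VC(op4)=(0, 1), +1 at P1, giving (0, 2)
op2 (invocation 3): componentwise max over VC(op1)=(1, 0), +1 at P0, giving (2, 0)
op3 (invocation 5): componentwise max over VC(op2)=(2, 0), +1 at P0, giving (3, 0)
target: VC(op3) = (3, 0)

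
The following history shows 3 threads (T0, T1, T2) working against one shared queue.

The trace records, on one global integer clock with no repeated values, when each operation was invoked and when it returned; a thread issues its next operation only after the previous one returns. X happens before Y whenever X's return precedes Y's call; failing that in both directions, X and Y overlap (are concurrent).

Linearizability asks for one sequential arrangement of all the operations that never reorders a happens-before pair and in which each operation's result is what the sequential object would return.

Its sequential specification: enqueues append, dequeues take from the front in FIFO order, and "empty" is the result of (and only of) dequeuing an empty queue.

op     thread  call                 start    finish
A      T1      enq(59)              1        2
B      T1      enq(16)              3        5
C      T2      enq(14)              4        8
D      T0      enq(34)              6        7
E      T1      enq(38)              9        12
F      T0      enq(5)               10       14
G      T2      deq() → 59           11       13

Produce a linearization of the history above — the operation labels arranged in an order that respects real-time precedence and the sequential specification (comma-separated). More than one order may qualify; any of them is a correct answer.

1. A enq(59), leaving queue <59>
2. B enq(16), leaving queue <59,16>
3. C enq(14), leaving queue <59,16,14>
4. D enq(34), leaving queue <59,16,14,34>
5. E enq(38), leaving queue <59,16,14,34,38>
6. F enq(5), leaving queue <59,16,14,34,38,5>
7. G deq() → 59, leaving queue <16,14,34,38,5>

A, B, C, D, E, F, G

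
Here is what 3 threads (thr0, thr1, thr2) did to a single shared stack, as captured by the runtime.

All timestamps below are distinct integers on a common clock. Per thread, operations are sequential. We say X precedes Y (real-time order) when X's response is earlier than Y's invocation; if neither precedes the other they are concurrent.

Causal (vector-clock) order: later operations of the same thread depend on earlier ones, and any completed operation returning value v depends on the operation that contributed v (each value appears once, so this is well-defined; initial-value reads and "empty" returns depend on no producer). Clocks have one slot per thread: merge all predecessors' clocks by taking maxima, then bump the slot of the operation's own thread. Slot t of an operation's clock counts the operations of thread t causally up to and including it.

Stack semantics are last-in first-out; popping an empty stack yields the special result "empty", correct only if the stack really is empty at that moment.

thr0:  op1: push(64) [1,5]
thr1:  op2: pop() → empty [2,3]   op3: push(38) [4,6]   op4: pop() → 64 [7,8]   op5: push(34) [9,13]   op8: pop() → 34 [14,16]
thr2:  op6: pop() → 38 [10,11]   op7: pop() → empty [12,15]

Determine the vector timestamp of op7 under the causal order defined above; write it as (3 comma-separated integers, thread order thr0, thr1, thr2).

(0, 2, 2)

op2, invoked 2, has no incoming edges; only thr1's bump applies → (0, 1, 0)
op1, invoked 1, has no incoming edges; only thr0's bump applies → (1, 0, 0)
invoked at 4, op3 merges VC(op2)=(0, 1, 0) and bumps thr1's slot → (0, 2, 0)
invoked at 10, op6 merges VC(op3)=(0, 2, 0) and bumps thr2's slot → (0, 2, 1)
invoked at 12, op7 merges VC(op6)=(0, 2, 1) and bumps thr2's slot → (0, 2, 2)
invoked at 7, op4 merges VC(op1)=(1, 0, 0), VC(op3)=(0, 2, 0) and bumps thr1's slot → (1, 3, 0)
invoked at 9, op5 merges VC(op4)=(1, 3, 0) and bumps thr1's slot → (1, 4, 0)
invoked at 14, op8 merges VC(op5)=(1, 4, 0) and bumps thr1's slot → (1, 5, 0)
target: VC(op7) = (0, 2, 2)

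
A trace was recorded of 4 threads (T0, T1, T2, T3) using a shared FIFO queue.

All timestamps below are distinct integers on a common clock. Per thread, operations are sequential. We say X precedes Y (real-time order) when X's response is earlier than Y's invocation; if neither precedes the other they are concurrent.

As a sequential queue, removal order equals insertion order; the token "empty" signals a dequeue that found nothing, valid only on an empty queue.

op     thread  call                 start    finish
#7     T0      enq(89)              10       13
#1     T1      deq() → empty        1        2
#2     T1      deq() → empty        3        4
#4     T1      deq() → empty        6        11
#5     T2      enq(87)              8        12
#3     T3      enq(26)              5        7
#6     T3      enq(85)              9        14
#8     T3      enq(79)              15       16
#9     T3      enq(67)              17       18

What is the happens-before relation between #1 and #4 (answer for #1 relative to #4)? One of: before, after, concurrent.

#1 spans [1,2], #4 spans [6,11]
resp(#1)=2 < inv(#4)=6

before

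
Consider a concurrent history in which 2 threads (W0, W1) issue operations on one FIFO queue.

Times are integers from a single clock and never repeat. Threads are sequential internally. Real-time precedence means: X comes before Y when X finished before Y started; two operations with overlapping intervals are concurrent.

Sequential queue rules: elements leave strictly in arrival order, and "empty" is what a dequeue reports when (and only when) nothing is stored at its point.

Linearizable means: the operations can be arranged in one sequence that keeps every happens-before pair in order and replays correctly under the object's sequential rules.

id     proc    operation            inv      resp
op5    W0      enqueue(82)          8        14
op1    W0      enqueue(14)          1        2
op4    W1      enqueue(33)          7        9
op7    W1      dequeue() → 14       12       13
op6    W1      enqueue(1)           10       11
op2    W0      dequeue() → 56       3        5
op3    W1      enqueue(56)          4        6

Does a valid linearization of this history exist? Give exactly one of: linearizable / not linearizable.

cut after 4 events: linearizable; cut after 5 events (op2 responds, time 5): not linearizable
a single order respects real time; the 2 completed FIFO queue operations fail replay along it
no escape via the 1 pending operation (op3): every completion choice fails
sample order op1, op2 (pending dropped) stalls at step 2 — op2 dequeue() → 56 has no legal effect

not linearizable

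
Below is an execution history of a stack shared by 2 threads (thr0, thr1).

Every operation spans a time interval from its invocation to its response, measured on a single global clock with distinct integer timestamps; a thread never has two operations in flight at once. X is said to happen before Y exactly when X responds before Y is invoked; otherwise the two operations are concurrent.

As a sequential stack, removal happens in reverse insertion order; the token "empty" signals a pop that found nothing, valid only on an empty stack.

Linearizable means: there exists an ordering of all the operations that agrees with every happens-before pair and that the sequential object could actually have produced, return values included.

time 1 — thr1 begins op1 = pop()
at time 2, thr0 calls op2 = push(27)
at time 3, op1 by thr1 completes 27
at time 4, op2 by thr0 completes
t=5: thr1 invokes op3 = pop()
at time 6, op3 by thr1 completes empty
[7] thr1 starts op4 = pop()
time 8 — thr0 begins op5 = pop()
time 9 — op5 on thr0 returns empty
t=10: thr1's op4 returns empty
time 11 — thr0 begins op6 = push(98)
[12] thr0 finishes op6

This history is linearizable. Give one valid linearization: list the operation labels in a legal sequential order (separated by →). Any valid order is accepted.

step 1: op2 push(27) — stack <27>
step 2: op1 pop() → 27 — stack <>
step 3: op3 pop() → empty — stack <>
step 4: op4 pop() → empty — stack <>
step 5: op5 pop() → empty — stack <>
step 6: op6 push(98) — stack <98>

op2 → op1 → op3 → op4 → op5 → op6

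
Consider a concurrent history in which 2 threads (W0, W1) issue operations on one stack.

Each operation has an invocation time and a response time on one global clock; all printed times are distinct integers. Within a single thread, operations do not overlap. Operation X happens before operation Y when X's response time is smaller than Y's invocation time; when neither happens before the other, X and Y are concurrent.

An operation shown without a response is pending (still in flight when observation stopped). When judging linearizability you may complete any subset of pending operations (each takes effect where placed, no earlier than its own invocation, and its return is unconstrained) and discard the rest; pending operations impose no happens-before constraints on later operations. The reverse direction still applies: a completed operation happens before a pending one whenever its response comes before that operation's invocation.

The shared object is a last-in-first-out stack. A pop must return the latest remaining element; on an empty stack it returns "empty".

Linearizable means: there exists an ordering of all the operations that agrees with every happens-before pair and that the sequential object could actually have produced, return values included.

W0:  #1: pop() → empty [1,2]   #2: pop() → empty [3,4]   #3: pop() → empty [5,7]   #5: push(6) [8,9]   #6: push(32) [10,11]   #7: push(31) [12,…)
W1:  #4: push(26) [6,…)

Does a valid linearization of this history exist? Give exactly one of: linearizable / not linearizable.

a witness: #1, #2, #3, #4, #5, #6
after step 1 (#1 pop() → empty): stack <>
after step 2 (#2 pop() → empty): stack <>
after step 3 (#3 pop() → empty): stack <>
after step 4 (#4 push(26) (pending, included)): stack <26>
after step 5 (#5 push(6)): stack <26,6>
after step 6 (#6 push(32)): stack <26,6,32>

linearizable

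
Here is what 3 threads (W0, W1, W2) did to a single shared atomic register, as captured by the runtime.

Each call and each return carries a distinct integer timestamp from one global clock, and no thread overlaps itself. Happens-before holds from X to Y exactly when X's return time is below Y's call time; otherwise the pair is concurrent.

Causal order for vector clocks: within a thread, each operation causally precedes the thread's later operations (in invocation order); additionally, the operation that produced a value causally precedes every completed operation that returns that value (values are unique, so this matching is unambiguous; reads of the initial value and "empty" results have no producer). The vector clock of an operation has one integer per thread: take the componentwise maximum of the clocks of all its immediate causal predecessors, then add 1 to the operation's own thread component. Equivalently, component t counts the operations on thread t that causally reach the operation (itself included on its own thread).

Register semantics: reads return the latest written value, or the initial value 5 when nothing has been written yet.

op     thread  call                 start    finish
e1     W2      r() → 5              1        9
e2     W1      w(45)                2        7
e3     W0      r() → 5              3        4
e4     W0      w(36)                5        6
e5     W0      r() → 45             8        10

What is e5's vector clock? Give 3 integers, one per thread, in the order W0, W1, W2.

e1, invoked 1, has no incoming edges; only W2's bump applies → (0, 0, 1)
e2, invoked 2, has no incoming edges; only W1's bump applies → (0, 1, 0)
e3, invoked 3, has no incoming edges; only W0's bump applies → (1, 0, 0)
e4, invoked 5, takes VC(e3)=(1, 0, 0) under max, adds 1 for W0 → (2, 0, 0)
e5, invoked 8, takes VC(e2)=(0, 1, 0), VC(e4)=(2, 0, 0) under max, adds 1 for W0 → (3, 1, 0)
target: VC(e5) = (3, 1, 0)

(3, 1, 0)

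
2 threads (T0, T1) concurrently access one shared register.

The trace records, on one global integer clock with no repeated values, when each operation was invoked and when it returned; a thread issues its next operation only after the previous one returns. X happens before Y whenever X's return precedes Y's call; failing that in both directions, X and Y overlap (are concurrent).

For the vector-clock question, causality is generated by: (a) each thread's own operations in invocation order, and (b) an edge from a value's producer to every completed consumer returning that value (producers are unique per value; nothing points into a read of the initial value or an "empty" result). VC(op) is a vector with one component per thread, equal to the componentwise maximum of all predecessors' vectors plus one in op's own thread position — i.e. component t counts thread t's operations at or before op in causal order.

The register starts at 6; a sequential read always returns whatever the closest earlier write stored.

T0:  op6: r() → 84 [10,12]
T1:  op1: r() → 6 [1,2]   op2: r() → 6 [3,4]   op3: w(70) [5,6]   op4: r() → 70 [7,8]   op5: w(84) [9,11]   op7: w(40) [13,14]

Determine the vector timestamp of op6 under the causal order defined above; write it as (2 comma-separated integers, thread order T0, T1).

no predecessors for op1 (invoked 1): T1 increments from zero → (0, 1)
VC(op2, invoked at 3): max of VC(op1)=(0, 1), then +1 on thread T1 → (0, 2)
VC(op3, invoked at 5): max of VC(op2)=(0, 2), then +1 on thread T1 → (0, 3)
VC(op4, invoked at 7): max of VC(op3)=(0, 3), then +1 on thread T1 → (0, 4)
VC(op5, invoked at 9): max of VC(op4)=(0, 4), then +1 on thread T1 → (0, 5)
VC(op7, invoked at 13): max of VC(op5)=(0, 5), then +1 on thread T1 → (0, 6)
VC(op6, invoked at 10): max of VC(op5)=(0, 5), then +1 on thread T0 → (1, 5)
target: VC(op6) = (1, 5)

(1, 5)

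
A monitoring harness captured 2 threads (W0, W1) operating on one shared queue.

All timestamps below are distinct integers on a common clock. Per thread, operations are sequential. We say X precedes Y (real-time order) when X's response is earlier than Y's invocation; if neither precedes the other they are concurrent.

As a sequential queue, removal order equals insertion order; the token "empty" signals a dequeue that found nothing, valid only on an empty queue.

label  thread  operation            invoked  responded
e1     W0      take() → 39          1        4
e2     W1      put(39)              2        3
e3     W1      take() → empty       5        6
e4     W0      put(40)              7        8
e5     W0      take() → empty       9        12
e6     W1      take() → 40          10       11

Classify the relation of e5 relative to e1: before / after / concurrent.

after

e5 spans [9,12], e1 spans [1,4]
resp(e1)=4 < inv(e5)=9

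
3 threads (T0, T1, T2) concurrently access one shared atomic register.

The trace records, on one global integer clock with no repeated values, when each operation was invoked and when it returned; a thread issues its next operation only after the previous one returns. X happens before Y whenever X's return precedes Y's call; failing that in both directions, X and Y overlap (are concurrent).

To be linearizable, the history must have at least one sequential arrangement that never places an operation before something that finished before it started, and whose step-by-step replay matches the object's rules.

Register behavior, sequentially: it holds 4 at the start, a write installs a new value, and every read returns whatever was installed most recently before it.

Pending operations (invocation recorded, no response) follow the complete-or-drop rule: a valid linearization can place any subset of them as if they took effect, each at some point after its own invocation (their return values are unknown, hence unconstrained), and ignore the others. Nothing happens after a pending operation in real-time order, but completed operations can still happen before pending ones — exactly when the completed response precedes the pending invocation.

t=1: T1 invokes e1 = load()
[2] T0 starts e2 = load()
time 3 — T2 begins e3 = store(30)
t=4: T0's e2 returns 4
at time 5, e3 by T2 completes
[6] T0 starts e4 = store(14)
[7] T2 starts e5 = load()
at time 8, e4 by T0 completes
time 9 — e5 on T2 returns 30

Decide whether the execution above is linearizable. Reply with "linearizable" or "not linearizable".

one valid linearization: e1, e2, e3, e5, e4
1. e1 load() (pending, included), leaving value 4
2. e2 load() → 4, leaving value 4
3. e3 store(30), leaving value 30
4. e5 load() → 30, leaving value 30
5. e4 store(14), leaving value 14

linearizable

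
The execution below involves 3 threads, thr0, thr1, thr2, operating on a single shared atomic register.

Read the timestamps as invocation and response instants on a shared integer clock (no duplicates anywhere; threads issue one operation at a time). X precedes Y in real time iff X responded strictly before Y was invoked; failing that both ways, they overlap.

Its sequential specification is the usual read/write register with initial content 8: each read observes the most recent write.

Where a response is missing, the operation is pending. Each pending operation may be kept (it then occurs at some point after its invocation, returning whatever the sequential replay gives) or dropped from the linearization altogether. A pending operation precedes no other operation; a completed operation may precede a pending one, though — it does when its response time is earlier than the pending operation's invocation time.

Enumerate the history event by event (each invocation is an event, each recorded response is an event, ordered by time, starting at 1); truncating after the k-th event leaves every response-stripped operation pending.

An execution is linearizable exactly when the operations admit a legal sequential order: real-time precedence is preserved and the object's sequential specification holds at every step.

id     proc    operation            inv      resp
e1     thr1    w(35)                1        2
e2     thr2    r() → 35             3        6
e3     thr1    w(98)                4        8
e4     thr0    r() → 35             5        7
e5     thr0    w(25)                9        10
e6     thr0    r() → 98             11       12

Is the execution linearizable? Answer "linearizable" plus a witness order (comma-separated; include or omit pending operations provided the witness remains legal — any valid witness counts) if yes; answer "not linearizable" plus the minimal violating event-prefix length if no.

not linearizable — minimal violating prefix: 12 events

through event 11 a valid linearization exists; event 12 (e6 responding at time 12) ends that
real-time-consistent orders of the 6 completed operations: 6 — all fail the atomic register replay
for example e1, e2, e3, e4, e5, e6 fails at step 4: e4 r() → 35 is not legal there
for example e1, e2, e4, e3, e5, e6 fails at step 6: e6 r() → 98 is not legal there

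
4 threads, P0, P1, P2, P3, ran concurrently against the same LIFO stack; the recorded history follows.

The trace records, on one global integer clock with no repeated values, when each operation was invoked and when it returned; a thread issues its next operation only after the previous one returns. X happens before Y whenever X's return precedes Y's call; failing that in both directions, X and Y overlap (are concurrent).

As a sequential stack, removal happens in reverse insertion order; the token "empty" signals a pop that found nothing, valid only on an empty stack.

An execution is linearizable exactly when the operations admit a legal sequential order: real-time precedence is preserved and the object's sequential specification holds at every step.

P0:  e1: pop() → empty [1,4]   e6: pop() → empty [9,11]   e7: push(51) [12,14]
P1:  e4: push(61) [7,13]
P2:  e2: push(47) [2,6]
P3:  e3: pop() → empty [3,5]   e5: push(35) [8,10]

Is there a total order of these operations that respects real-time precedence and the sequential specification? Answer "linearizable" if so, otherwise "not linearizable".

not linearizable

through event 10 a valid linearization exists; event 11 (e6 responding at time 11) ends that
the 5 completed operations admit 12 real-time orders; each fails the LIFO stack replay
including or dropping the 1 pending operation (e4) in any combination fails
take e1, e2, e3, e5, e6 (pending dropped): step 3 already fails, because e3 pop() → empty cannot occur there
take e1, e2, e3, e6, e5 (pending dropped): step 3 already fails, because e3 pop() → empty cannot occur there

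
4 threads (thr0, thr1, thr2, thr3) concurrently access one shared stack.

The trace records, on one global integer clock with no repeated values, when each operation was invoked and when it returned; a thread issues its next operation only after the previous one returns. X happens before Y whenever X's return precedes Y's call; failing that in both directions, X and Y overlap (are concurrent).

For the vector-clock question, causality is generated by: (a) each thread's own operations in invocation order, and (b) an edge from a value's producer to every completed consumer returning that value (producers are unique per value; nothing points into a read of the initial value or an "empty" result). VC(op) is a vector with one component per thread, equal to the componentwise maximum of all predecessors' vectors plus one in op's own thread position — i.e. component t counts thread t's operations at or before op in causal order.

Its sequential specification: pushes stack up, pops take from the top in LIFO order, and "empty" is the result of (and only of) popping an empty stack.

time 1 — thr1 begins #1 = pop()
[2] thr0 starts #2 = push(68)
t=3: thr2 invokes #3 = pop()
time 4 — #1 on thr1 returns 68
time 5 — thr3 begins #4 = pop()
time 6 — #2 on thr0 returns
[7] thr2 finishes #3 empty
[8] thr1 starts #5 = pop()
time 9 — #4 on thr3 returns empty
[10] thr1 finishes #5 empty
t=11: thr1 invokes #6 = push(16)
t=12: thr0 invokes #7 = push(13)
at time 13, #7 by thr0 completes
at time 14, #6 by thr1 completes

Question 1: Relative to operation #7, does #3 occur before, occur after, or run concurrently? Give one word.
Answer: before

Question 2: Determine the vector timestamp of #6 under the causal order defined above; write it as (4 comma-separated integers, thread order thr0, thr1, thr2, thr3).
Answer: (1, 3, 0, 0)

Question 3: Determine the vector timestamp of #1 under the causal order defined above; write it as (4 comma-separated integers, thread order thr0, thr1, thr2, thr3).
Answer: (1, 1, 0, 0)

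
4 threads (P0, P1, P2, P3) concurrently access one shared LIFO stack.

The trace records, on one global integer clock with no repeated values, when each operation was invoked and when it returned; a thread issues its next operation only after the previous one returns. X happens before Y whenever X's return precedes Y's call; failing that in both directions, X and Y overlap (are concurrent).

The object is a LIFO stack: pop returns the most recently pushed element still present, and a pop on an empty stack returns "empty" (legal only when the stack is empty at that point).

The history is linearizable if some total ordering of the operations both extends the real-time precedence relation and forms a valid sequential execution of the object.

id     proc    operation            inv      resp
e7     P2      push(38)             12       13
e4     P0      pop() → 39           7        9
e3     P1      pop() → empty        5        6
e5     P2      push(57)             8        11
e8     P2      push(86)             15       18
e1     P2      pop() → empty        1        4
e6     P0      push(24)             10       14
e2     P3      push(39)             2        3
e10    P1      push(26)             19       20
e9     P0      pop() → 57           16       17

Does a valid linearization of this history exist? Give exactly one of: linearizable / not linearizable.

not linearizable

already the first 6 events (up to e3's response at time 6) admit no linearization; the first 5 still do
every one of the 2 real-time-consistent orders over 3 completed LIFO stack ops fails the sequential spec
for example e1, e2, e3 fails at step 3: e3 pop() → empty is not legal there
for example e2, e1, e3 fails at step 2: e1 pop() → empty is not legal there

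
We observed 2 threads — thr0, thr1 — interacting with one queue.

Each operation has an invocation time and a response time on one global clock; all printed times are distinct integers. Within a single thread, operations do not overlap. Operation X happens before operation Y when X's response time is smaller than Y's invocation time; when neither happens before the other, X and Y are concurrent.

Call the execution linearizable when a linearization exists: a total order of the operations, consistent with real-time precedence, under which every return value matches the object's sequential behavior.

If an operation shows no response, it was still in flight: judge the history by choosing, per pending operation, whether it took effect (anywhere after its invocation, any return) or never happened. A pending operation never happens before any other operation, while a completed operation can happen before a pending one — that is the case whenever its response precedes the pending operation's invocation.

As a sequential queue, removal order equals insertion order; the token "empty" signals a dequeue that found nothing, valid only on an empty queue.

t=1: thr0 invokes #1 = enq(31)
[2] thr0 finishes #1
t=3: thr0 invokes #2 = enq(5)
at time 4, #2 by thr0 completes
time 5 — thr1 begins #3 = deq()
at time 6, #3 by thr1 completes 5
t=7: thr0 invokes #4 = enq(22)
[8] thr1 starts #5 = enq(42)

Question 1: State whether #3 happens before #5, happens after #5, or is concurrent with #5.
before

#3 spans [5,6], #5 spans [8,…)
resp(#3)=6 < inv(#5)=8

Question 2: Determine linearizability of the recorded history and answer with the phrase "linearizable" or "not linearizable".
not linearizable

cut after 5 events: linearizable; cut after 6 events (#3 responds, time 6): not linearizable
the sole real-time-consistent order of 3 completed operations fails the queue replay
one such order, #1, #2, #3, breaks at step 3 where #3 deq() → 5 is illegal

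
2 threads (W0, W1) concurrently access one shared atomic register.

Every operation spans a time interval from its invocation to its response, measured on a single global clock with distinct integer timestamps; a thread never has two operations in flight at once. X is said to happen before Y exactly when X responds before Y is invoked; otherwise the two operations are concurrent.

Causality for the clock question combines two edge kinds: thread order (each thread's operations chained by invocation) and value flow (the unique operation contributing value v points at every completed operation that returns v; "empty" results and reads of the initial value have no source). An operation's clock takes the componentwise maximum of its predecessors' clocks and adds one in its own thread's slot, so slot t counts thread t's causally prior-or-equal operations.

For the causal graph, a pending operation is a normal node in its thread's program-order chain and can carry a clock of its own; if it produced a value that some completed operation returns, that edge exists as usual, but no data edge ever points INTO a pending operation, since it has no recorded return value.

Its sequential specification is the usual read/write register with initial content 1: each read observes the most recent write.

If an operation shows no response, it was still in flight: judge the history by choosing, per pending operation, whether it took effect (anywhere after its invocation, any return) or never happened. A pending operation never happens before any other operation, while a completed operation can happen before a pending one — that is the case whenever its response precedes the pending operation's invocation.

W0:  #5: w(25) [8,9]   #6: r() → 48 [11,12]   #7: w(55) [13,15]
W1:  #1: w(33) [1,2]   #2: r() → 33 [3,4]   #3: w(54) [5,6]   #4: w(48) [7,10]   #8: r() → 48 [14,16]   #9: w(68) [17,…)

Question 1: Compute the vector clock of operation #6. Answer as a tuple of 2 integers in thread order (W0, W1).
(2, 4)

root op #1, invoked 1: fresh clock plus W1's own tick → (0, 1)
root op #5, invoked 8: fresh clock plus W0's own tick → (1, 0)
#2 (invocation 3): componentwise max over VC(#1)=(0, 1), +1 at W1, giving (0, 2)
#3 (invocation 5): componentwise max over VC(#2)=(0, 2), +1 at W1, giving (0, 3)
#4 (invocation 7): componentwise max over VC(#3)=(0, 3), +1 at W1, giving (0, 4)
#8 (invocation 14): componentwise max over VC(#4)=(0, 4), +1 at W1, giving (0, 5)
#9 (invocation 17): componentwise max over VC(#8)=(0, 5), +1 at W1, giving (0, 6)
#6 (invocation 11): componentwise max over VC(#4)=(0, 4), VC(#5)=(1, 0), +1 at W0, giving (2, 4)
#7 (invocation 13): componentwise max over VC(#6)=(2, 4), +1 at W0, giving (3, 4)
target: VC(#6) = (2, 4)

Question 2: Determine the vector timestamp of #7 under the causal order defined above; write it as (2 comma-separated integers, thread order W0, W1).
(3, 4)

VC(#1, invoked at 1): no causal predecessors; +1 on W1 → (0, 1)
VC(#5, invoked at 8): no causal predecessors; +1 on W0 → (1, 0)
#2, invoked 3, takes VC(#1)=(0, 1) under max, adds 1 for W1 → (0, 2)
#3, invoked 5, takes VC(#2)=(0, 2) under max, adds 1 for W1 → (0, 3)
#4, invoked 7, takes VC(#3)=(0, 3) under max, adds 1 for W1 → (0, 4)
#8, invoked 14, takes VC(#4)=(0, 4) under max, adds 1 for W1 → (0, 5)
#9, invoked 17, takes VC(#8)=(0, 5) under max, adds 1 for W1 → (0, 6)
#6, invoked 11, takes VC(#4)=(0, 4), VC(#5)=(1, 0) under max, adds 1 for W0 → (2, 4)
#7, invoked 13, takes VC(#6)=(2, 4) under max, adds 1 for W0 → (3, 4)
target: VC(#7) = (3, 4)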